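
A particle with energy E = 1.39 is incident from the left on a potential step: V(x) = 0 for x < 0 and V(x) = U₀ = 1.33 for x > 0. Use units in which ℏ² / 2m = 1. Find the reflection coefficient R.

The wavenumbers are k₁ = √(2mE)/ℏ = 1.179 on the left and k₂ = √(2m(E − U₀))/ℏ = 0.2449 on the right.
Continuity of ψ and ψ′ at the step yields the reflection amplitude r = (k₁ − k₂)/(k₁ + k₂) = 0.6560; thus R = |r|² = 0.4303, T = 0.5697.

R = 0.430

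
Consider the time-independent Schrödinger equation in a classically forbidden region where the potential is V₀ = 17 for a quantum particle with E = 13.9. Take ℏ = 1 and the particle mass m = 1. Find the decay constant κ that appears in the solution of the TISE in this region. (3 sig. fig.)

Since E < V₀ the TISE in this region is ψ'' = κ²ψ with κ = √(2m(V₀ − E))/ℏ.
κ = √(2 × 1 × 3.1) = 2.490.

κ = 2.49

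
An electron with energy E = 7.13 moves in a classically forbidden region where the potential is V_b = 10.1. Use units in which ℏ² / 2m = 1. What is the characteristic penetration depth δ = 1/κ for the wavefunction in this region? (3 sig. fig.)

Since E < V_b the TISE in this region is ψ'' = κ²ψ with κ = √(2m(V_b − E))/ℏ.
κ = √(2 × 0.5 × 2.97) = 1.723. The penetration depth is δ = 1/κ = 0.580.

δ = 0.580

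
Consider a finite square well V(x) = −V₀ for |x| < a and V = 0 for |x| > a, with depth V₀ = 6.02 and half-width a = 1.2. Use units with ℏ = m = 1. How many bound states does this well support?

N = 3

Define the well-strength parameter z₀ = (a/ℏ)√(2mV₀) = 1.2 × √(2·1·6.02) = 4.164.
The even/odd transcendental equations gain one root per π/2 in z₀, giving N = 1 + ⌊2z₀/π⌋ = 1 + ⌊2.651⌋ = 3.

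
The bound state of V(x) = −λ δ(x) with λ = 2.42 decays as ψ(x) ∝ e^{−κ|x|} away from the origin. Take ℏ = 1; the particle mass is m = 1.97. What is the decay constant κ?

Integrating the TISE across x = 0 gives the cusp condition ψ'(0⁺) − ψ'(0⁻) = −(2mλ/ℏ²)ψ(0).
With ψ ∝ e^{−κ|x|} this yields −2κ = −2mλ/ℏ², so κ = mλ/ℏ² = 4.767.

κ = 4.77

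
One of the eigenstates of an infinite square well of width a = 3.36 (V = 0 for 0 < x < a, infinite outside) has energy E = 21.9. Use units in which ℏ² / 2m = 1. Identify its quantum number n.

For an infinite well E_n = n²π²ℏ²/(2ma²), so n = (a/πℏ)√(2mE).
n = (3.36/π) × √(2 × 0.5 × 21.9) = 5.005 → n = 5.

n = 5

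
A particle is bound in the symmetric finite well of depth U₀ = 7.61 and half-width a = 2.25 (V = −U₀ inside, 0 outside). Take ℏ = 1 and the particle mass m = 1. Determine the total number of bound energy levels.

Define the well-strength parameter z₀ = (a/ℏ)√(2mU₀) = 2.25 × √(2·1·7.61) = 8.778.
A new bound state (alternating even/odd) appears each time z₀ passes a multiple of π/2, so N = ⌊2z₀/π⌋ + 1 = ⌊5.588⌋ + 1 = 6.

N = 6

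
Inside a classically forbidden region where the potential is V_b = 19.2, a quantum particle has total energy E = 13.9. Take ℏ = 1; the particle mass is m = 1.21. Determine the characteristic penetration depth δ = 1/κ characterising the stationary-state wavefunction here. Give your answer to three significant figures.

δ = 0.279

Since E < V_b the TISE in this region is ψ'' = κ²ψ with κ = √(2m(V_b − E))/ℏ.
κ = √(2 × 1.21 × 5.3) = 3.581. The penetration depth is δ = 1/κ = 0.279.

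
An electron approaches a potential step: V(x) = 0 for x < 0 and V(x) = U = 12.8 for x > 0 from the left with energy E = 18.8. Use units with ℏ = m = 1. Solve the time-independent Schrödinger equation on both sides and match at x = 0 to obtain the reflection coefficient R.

On each side the TISE gives plane waves with k = √(2m(E − V))/ℏ: k₁ = √(2·1·18.8) = 6.132, k₂ = √(2·1·6) = 3.464.
Matching ψ and ψ′ at x = 0 gives r = (k₁ − k₂)/(k₁ + k₂), so R = r² = 0.07729 and T = 1 − R = 0.9227.

R = 0.0773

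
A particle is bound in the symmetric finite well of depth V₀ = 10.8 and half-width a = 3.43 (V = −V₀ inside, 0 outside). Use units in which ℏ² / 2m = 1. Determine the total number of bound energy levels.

N = 8

Define the well-strength parameter z₀ = (a/ℏ)√(2mV₀) = 3.43 × √(2·0.5·10.8) = 11.27.
The even/odd transcendental equations gain one root per π/2 in z₀, giving N = 1 + ⌊2z₀/π⌋ = 1 + ⌊7.176⌋ = 8.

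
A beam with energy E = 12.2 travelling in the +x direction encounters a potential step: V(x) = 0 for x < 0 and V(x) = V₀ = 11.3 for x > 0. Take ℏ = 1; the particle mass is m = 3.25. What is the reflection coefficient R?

R = 0.328

On each side the TISE gives plane waves with k = √(2m(E − V))/ℏ: k₁ = √(2·3.25·12.2) = 8.905, k₂ = √(2·3.25·0.9) = 2.419.
Matching ψ and ψ′ at x = 0 gives r = (k₁ − k₂)/(k₁ + k₂), so R = r² = 0.3281 and T = 1 − R = 0.6719.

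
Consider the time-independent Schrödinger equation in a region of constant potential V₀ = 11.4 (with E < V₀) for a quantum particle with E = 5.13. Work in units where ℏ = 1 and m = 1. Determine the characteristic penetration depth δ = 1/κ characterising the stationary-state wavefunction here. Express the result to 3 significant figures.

Since E < V₀ the TISE in this region is ψ'' = κ²ψ with κ = √(2m(V₀ − E))/ℏ.
κ = √(2 × 1 × 6.27) = 3.541. The penetration depth is δ = 1/κ = 0.282.

δ = 0.282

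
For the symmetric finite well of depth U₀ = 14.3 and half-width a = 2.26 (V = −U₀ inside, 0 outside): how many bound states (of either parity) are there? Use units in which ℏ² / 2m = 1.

N = 6

The dimensionless depth is z₀ = a√(2mU₀)/ℏ = 2.26 × √(14.30) = 8.546.
The even/odd transcendental equations gain one root per π/2 in z₀, giving N = 1 + ⌊2z₀/π⌋ = 1 + ⌊5.441⌋ = 6.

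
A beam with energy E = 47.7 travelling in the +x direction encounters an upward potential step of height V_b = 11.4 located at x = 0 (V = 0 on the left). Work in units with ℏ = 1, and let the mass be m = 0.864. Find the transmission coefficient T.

The wavenumbers are k₁ = √(2mE)/ℏ = 9.079 on the left and k₂ = √(2m(E − V_b))/ℏ = 7.920 on the right.
Matching ψ and ψ′ at x = 0 gives r = (k₁ − k₂)/(k₁ + k₂), so R = r² = 0.004647 and T = 1 − R = 0.9954.

T = 0.995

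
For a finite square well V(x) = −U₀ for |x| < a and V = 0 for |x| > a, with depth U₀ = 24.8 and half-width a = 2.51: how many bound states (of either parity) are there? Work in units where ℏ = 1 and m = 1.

N = 12

Define the well-strength parameter z₀ = (a/ℏ)√(2mU₀) = 2.51 × √(2·1·24.8) = 17.68.
The even/odd transcendental equations gain one root per π/2 in z₀, giving N = 1 + ⌊2z₀/π⌋ = 1 + ⌊11.25⌋ = 12.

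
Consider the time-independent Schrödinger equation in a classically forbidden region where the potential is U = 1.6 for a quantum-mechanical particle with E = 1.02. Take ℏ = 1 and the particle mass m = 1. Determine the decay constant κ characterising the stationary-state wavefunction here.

Since E < U the TISE in this region is ψ'' = κ²ψ with κ = √(2m(U − E))/ℏ.
κ = √(2 × 1 × 0.58) = 1.077.

κ = 1.08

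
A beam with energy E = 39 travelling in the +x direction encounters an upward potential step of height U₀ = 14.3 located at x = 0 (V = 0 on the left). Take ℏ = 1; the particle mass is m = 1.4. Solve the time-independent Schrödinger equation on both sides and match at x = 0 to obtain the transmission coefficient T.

The wavenumbers are k₁ = √(2mE)/ℏ = 10.45 on the left and k₂ = √(2m(E − U₀))/ℏ = 8.316 on the right.
Matching ψ and ψ′ at x = 0 gives r = (k₁ − k₂)/(k₁ + k₂), so R = r² = 0.01293 and T = 1 − R = 0.9871.

T = 0.987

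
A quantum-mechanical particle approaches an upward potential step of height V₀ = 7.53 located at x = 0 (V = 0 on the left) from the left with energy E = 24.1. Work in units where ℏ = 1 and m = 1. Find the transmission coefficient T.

On each side the TISE gives plane waves with k = √(2m(E − V))/ℏ: k₁ = √(2·1·24.1) = 6.943, k₂ = √(2·1·16.57) = 5.757.
Continuity of ψ and ψ′ at the step yields the reflection amplitude r = (k₁ − k₂)/(k₁ + k₂) = 0.09338; thus R = |r|² = 0.008720, T = 0.9913.

T = 0.991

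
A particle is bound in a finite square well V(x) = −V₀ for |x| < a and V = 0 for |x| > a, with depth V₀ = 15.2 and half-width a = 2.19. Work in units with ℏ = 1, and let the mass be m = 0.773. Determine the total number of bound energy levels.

Define the well-strength parameter z₀ = (a/ℏ)√(2mV₀) = 2.19 × √(2·0.773·15.2) = 10.62.
A new bound state (alternating even/odd) appears each time z₀ passes a multiple of π/2, so N = ⌊2z₀/π⌋ + 1 = ⌊6.759⌋ + 1 = 7.

N = 7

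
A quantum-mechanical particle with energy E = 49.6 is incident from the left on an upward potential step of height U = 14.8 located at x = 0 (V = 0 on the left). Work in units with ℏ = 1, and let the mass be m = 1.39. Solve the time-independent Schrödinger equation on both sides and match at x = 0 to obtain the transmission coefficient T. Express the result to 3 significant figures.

On each side the TISE gives plane waves with k = √(2m(E − V))/ℏ: k₁ = √(2·1.39·49.6) = 11.74, k₂ = √(2·1.39·34.8) = 9.836.
Matching ψ and ψ′ at x = 0 gives r = (k₁ − k₂)/(k₁ + k₂), so R = r² = 0.007808 and T = 1 − R = 0.9922.

T = 0.992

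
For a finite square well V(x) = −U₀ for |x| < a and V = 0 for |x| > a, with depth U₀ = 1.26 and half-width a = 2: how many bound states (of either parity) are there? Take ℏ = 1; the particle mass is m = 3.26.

N = 4

Define the well-strength parameter z₀ = (a/ℏ)√(2mU₀) = 2 × √(2·3.26·1.26) = 5.732.
A new bound state (alternating even/odd) appears each time z₀ passes a multiple of π/2, so N = ⌊2z₀/π⌋ + 1 = ⌊3.649⌋ + 1 = 4.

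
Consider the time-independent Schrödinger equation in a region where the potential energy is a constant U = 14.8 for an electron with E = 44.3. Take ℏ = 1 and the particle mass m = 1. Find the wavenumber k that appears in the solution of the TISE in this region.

With E > U the solution is oscillatory, ψ ∝ e^{±ikx} with k = √(2m(E − U))/ℏ.
k = √(2 × 1 × 29.5) = 7.681.

k = 7.68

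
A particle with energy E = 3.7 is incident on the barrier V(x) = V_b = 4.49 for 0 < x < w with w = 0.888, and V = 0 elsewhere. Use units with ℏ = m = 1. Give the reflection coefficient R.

R = 0.762

Since E < V_b the interior solution is evanescent with decay constant κ = √(2m(V_b − E))/ℏ = 1.257.
κw = 1.116, sinh(κw) = 1.363.
The exact tunnelling result is T⁻¹ = 1 + V_b² sinh²(κw) / [4E(V_b − E)] = 4.203, so T = 0.238.
R = 1 − T = 0.762.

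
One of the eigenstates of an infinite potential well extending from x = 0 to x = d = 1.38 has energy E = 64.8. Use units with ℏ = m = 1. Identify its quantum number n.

From E_n = n²π²ℏ²/(2md²) invert to n = √(2md²E)/(πℏ).
n = (1.38/π) × √(2 × 1 × 64.8) = 5.001 → n = 5.

n = 5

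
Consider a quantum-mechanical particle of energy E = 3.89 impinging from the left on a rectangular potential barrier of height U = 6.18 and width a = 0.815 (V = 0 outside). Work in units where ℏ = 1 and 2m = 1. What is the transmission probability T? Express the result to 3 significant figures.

T = 0.274

Since E < U the interior solution is evanescent with decay constant κ = √(2m(U − E))/ℏ = 1.513.
κa = 1.233, sinh(κa) = 1.571.
The exact tunnelling result is T⁻¹ = 1 + U² sinh²(κa) / [4E(U − E)] = 3.644, so T = 0.274.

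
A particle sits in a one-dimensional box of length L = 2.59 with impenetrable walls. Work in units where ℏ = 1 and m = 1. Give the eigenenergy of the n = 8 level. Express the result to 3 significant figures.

The infinite-well eigenfunctions ψ_n = √(2/L) sin(nπx/L) vanish at both walls, giving E_n = n²π²ℏ²/(2mL²).
E_8 = 8² × π² / (2 × 1 × 2.59²) = 47.08.

E = 47.1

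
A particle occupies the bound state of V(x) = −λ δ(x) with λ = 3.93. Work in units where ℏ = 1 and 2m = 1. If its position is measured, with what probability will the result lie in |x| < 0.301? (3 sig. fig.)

The normalised bound state is ψ = √κ e^{−κ|x|} with κ = mλ/ℏ² = 1.965.
P(|x| < d) = ∫_{−d}^{d} κ e^{−2κ|x|} dx = 1 − e^{−2κd} = 1 − e^{−1.183} = 0.6936.

P = 0.694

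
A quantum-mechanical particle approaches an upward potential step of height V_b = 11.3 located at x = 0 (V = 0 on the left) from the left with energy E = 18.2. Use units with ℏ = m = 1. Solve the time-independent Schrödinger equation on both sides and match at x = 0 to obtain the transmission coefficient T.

T = 0.943

On each side the TISE gives plane waves with k = √(2m(E − V))/ℏ: k₁ = √(2·1·18.2) = 6.033, k₂ = √(2·1·6.9) = 3.715.
Continuity of ψ and ψ′ at the step yields the reflection amplitude r = (k₁ − k₂)/(k₁ + k₂) = 0.2378; thus R = |r|² = 0.05656, T = 0.9434.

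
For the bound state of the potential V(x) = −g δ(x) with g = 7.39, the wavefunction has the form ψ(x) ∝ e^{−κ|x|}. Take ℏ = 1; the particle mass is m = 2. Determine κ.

Integrating the TISE across x = 0 gives the cusp condition ψ'(0⁺) − ψ'(0⁻) = −(2mg/ℏ²)ψ(0).
With ψ ∝ e^{−κ|x|} this yields −2κ = −2mg/ℏ², so κ = mg/ℏ² = 14.78.

κ = 14.8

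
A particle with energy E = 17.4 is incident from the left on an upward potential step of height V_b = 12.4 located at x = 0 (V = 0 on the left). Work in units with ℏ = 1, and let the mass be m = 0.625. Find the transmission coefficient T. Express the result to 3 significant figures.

T = 0.909

The wavenumbers are k₁ = √(2mE)/ℏ = 4.664 on the left and k₂ = √(2m(E − V_b))/ℏ = 2.500 on the right.
Matching ψ and ψ′ at x = 0 gives r = (k₁ − k₂)/(k₁ + k₂), so R = r² = 0.09123 and T = 1 − R = 0.9088.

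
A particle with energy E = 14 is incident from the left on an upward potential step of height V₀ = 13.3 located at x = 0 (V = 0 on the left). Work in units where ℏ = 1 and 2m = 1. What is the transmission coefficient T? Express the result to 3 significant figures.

T = 0.597

The wavenumbers are k₁ = √(2mE)/ℏ = 3.742 on the left and k₂ = √(2m(E − V₀))/ℏ = 0.8367 on the right.
Matching ψ and ψ′ at x = 0 gives r = (k₁ − k₂)/(k₁ + k₂), so R = r² = 0.4026 and T = 1 − R = 0.5974.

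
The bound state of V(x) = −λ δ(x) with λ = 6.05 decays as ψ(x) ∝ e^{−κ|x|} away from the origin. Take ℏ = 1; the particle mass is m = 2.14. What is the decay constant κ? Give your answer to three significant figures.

κ = 12.9

Integrating the TISE across x = 0 gives the cusp condition ψ'(0⁺) − ψ'(0⁻) = −(2mλ/ℏ²)ψ(0).
With ψ ∝ e^{−κ|x|} this yields −2κ = −2mλ/ℏ², so κ = mλ/ℏ² = 12.95.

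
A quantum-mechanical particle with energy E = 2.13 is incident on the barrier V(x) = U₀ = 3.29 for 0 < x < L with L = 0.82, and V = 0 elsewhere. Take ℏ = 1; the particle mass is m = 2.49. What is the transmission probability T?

E < U₀: inside the barrier ψ ∝ e^{±κx} with κ = √(2m(U₀ − E))/ℏ = 2.403.
κL = 1.971, sinh(κL) = 3.519.
Matching ψ, ψ′ at both faces gives T = [1 + U₀² sinh²(κL) / (4E(U₀ − E))]⁻¹ = 1/14.56 = 0.0687.

T = 0.0687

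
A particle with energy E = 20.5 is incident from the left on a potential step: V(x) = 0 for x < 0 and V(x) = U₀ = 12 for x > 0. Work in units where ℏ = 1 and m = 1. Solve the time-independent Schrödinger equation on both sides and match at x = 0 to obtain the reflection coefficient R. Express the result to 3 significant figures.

On each side the TISE gives plane waves with k = √(2m(E − V))/ℏ: k₁ = √(2·1·20.5) = 6.403, k₂ = √(2·1·8.5) = 4.123.
Continuity of ψ and ψ′ at the step yields the reflection amplitude r = (k₁ − k₂)/(k₁ + k₂) = 0.2166; thus R = |r|² = 0.04692, T = 0.9531.

R = 0.0469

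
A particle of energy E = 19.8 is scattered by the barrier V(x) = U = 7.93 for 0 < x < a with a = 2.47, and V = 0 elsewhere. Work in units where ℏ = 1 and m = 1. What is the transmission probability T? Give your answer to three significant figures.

Above the barrier the interior wavenumber is k₂ = √(2m(E − U))/ℏ = 4.872, giving phase k₂a = 12.03.
T = [1 + U² sin²(k₂a) / (4E(E − U))]⁻¹ = 1/1.017 = 0.983.

T = 0.983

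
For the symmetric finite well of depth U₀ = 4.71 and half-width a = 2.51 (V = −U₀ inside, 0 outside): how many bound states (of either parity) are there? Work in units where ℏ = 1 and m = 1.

N = 5

Define the well-strength parameter z₀ = (a/ℏ)√(2mU₀) = 2.51 × √(2·1·4.71) = 7.704.
The even/odd transcendental equations gain one root per π/2 in z₀, giving N = 1 + ⌊2z₀/π⌋ = 1 + ⌊4.904⌋ = 5.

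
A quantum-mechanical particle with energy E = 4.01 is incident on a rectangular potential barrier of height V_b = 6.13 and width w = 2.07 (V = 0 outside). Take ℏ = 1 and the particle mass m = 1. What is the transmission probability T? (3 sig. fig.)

T = 0.000718

E < V_b: inside the barrier ψ ∝ e^{±κx} with κ = √(2m(V_b − E))/ℏ = 2.059.
κw = 4.262, sinh(κw) = 35.48.
The exact tunnelling result is T⁻¹ = 1 + V_b² sinh²(κw) / [4E(V_b − E)] = 1392, so T = 0.000718.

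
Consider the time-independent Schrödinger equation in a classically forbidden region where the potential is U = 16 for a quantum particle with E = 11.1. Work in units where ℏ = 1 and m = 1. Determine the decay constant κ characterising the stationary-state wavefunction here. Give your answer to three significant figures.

κ = 3.13

Since E < U the TISE in this region is ψ'' = κ²ψ with κ = √(2m(U − E))/ℏ.
κ = √(2 × 1 × 4.9) = 3.130.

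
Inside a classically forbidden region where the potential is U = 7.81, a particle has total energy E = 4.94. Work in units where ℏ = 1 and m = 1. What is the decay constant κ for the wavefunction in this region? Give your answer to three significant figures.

κ = 2.40

Since E < U the TISE in this region is ψ'' = κ²ψ with κ = √(2m(U − E))/ℏ.
κ = √(2 × 1 × 2.87) = 2.396.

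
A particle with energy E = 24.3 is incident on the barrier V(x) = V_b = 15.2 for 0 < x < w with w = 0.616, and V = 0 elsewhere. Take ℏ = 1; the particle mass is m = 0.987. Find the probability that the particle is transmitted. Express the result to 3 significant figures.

E > V_b: inside the barrier k₂ = √(2m(E − V_b))/ℏ = 4.238, k₂w = 2.611.
T = [1 + V_b² sin²(k₂w) / (4E(E − V_b))]⁻¹ = 1/1.067 = 0.937.

T = 0.937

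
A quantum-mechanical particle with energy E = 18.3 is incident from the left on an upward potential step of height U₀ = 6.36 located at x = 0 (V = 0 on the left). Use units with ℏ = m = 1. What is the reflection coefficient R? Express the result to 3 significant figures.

On each side the TISE gives plane waves with k = √(2m(E − V))/ℏ: k₁ = √(2·1·18.3) = 6.050, k₂ = √(2·1·11.94) = 4.887.
Continuity of ψ and ψ′ at the step yields the reflection amplitude r = (k₁ − k₂)/(k₁ + k₂) = 0.1063; thus R = |r|² = 0.01131, T = 0.9887.

R = 0.0113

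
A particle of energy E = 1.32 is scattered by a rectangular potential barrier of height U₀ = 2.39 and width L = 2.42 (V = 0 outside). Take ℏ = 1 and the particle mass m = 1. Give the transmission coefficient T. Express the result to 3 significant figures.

T = 0.00332

E < U₀: inside the barrier ψ ∝ e^{±κx} with κ = √(2m(U₀ − E))/ℏ = 1.463.
κL = 3.540, sinh(κL) = 17.22.
The exact tunnelling result is T⁻¹ = 1 + U₀² sinh²(κL) / [4E(U₀ − E)] = 300.9, so T = 0.00332.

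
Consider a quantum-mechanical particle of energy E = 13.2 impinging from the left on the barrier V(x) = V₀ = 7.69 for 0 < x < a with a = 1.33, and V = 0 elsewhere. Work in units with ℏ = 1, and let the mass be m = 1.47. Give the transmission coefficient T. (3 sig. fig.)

E > V₀: inside the barrier k₂ = √(2m(E − V₀))/ℏ = 4.025, k₂a = 5.353.
T = [1 + V₀² sin²(k₂a) / (4E(E − V₀))]⁻¹ = 1/1.131 = 0.884.

T = 0.884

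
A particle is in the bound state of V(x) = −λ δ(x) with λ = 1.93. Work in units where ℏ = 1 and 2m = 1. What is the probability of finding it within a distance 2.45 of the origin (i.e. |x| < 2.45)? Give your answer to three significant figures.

P = 0.991

The normalised bound state is ψ = √κ e^{−κ|x|} with κ = mλ/ℏ² = 0.9650.
P(|x| < d) = ∫_{−d}^{d} κ e^{−2κ|x|} dx = 1 − e^{−2κd} = 1 − e^{−4.729} = 0.9912.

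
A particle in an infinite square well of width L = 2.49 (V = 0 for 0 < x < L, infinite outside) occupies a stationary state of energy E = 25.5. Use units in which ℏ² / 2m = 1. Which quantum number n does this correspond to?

From E_n = n²π²ℏ²/(2mL²) invert to n = √(2mL²E)/(πℏ).
n = (2.49/π) × √(2 × 0.5 × 25.5) = 4.002 → n = 4.

n = 4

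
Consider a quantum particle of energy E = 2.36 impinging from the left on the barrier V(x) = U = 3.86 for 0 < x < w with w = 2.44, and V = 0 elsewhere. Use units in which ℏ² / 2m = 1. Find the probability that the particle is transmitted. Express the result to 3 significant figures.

Since E < U the interior solution is evanescent with decay constant κ = √(2m(U − E))/ℏ = 1.225.
κw = 2.988, sinh(κw) = 9.902.
Matching ψ, ψ′ at both faces gives T = [1 + U² sinh²(κw) / (4E(U − E))]⁻¹ = 1/104.2 = 0.00960.

T = 0.00960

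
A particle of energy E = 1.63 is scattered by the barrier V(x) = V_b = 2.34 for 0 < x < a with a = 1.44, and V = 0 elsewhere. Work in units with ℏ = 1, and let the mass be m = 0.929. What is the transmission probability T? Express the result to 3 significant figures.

T = 0.118

Since E < V_b the interior solution is evanescent with decay constant κ = √(2m(V_b − E))/ℏ = 1.149.
κa = 1.654, sinh(κa) = 2.518.
The exact tunnelling result is T⁻¹ = 1 + V_b² sinh²(κa) / [4E(V_b − E)] = 8.500, so T = 0.118.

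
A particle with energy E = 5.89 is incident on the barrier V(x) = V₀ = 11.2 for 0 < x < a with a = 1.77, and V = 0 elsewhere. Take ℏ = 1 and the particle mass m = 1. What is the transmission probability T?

Since E < V₀ the interior solution is evanescent with decay constant κ = √(2m(V₀ − E))/ℏ = 3.259.
κa = 5.768, sinh(κa) = 160.0.
Matching ψ, ψ′ at both faces gives T = [1 + V₀² sinh²(κa) / (4E(V₀ − E))]⁻¹ = 1/25660 = 0.0000390.

T = 0.0000390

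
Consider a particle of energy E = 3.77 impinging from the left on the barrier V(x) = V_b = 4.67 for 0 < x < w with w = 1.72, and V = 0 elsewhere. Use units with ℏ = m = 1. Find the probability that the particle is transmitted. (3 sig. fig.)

T = 0.0245

Since E < V_b the interior solution is evanescent with decay constant κ = √(2m(V_b − E))/ℏ = 1.342.
κw = 2.308, sinh(κw) = 4.976.
The exact tunnelling result is T⁻¹ = 1 + V_b² sinh²(κw) / [4E(V_b − E)] = 40.78, so T = 0.0245.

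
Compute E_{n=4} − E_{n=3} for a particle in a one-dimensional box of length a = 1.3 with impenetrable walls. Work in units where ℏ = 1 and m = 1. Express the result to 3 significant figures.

E_n = n²π²ℏ²/(2ma²), so ΔE = (4² − 3²) π²ℏ²/(2ma²).
ΔE = 7 × π² / (2 × 1 × 1.3²) = 20.44.

ΔE = 20.4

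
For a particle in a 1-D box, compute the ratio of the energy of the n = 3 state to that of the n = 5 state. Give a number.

0.36

E_n = n²π²ℏ²/(2mL²) so the ratio is n₂²/n₁² = 9/25 = 0.36.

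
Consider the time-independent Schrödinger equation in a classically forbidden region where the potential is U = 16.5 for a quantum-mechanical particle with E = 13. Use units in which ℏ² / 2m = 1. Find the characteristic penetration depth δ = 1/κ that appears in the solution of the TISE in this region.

Since E < U the TISE in this region is ψ'' = κ²ψ with κ = √(2m(U − E))/ℏ.
κ = √(2 × 0.5 × 3.5) = 1.871. The penetration depth is δ = 1/κ = 0.535.

δ = 0.535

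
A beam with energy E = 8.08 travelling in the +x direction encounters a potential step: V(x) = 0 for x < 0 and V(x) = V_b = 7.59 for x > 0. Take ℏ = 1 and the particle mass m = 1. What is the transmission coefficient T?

T = 0.634

The wavenumbers are k₁ = √(2mE)/ℏ = 4.020 on the left and k₂ = √(2m(E − V_b))/ℏ = 0.9899 on the right.
Matching ψ and ψ′ at x = 0 gives r = (k₁ − k₂)/(k₁ + k₂), so R = r² = 0.3658 and T = 1 − R = 0.6342.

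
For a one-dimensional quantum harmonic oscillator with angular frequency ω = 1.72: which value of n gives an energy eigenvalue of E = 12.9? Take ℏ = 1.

E_n = ℏω(n + ½) ⇒ n = E/(ℏω) − ½ = 12.9/1.72 − 0.5 = 7.000 → n = 7.

n = 7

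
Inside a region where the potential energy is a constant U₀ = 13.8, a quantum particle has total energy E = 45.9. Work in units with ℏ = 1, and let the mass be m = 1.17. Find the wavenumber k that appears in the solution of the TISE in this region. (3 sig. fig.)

k = 8.67

With E > U₀ the solution is oscillatory, ψ ∝ e^{±ikx} with k = √(2m(E − U₀))/ℏ.
k = √(2 × 1.17 × 32.1) = 8.667.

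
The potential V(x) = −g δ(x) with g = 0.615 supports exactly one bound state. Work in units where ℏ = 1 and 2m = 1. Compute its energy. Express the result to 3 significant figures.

E = -0.0946

The bound state is ψ(x) = √κ e^{−κ|x|}. The derivative jump ψ'(0⁺) − ψ'(0⁻) = −(2mg/ℏ²)ψ(0) fixes κ = mg/ℏ² = 0.3075.
Then E = −ℏ²κ²/(2m) = −mg²/(2ℏ²) = -0.09456.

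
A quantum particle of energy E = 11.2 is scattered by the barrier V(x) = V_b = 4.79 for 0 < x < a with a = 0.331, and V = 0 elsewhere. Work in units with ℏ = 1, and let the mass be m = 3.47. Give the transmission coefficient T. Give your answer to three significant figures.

T = 0.951

E > V_b: inside the barrier k₂ = √(2m(E − V_b))/ℏ = 6.670, k₂a = 2.208.
T = [1 + V_b² sin²(k₂a) / (4E(E − V_b))]⁻¹ = 1/1.052 = 0.951.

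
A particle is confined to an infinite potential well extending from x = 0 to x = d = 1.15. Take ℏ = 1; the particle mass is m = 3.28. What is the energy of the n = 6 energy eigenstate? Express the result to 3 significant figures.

The infinite-well eigenfunctions ψ_n = √(2/d) sin(nπx/d) vanish at both walls, giving E_n = n²π²ℏ²/(2md²).
E_6 = 6² × π² / (2 × 3.28 × 1.15²) = 40.95.

E = 41.0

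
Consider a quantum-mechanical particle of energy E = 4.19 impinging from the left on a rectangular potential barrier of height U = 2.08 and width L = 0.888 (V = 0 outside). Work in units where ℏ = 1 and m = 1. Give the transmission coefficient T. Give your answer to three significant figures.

E > U: inside the barrier k₂ = √(2m(E − U))/ℏ = 2.054, k₂L = 1.824.
Matching at both interfaces gives T⁻¹ = 1 + U² sin²(k₂L) / [4E(E − U)] = 1.115, hence T = 0.897.

T = 0.897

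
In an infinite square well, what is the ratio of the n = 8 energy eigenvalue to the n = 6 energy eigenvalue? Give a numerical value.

1.77778

E_n = n²π²ℏ²/(2mL²) so the ratio is n₂²/n₁² = 64/36 = 1.77778.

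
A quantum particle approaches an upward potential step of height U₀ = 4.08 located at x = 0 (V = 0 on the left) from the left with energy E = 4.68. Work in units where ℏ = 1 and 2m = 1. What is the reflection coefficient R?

R = 0.223

The wavenumbers are k₁ = √(2mE)/ℏ = 2.163 on the left and k₂ = √(2m(E − U₀))/ℏ = 0.7746 on the right.
Continuity of ψ and ψ′ at the step yields the reflection amplitude r = (k₁ − k₂)/(k₁ + k₂) = 0.4727; thus R = |r|² = 0.2234, T = 0.7766.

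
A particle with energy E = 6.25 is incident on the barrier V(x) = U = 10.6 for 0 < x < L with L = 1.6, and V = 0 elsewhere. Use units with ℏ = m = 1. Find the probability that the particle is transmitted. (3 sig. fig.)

T = 0.000308

Since E < U the interior solution is evanescent with decay constant κ = √(2m(U − E))/ℏ = 2.950.
κL = 4.719, sinh(κL) = 56.04.
Matching ψ, ψ′ at both faces gives T = [1 + U² sinh²(κL) / (4E(U − E))]⁻¹ = 1/3246 = 0.000308.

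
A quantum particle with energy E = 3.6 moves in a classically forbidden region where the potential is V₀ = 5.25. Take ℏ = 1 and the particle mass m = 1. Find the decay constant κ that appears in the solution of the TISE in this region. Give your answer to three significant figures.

Since E < V₀ the TISE in this region is ψ'' = κ²ψ with κ = √(2m(V₀ − E))/ℏ.
κ = √(2 × 1 × 1.65) = 1.817.

κ = 1.82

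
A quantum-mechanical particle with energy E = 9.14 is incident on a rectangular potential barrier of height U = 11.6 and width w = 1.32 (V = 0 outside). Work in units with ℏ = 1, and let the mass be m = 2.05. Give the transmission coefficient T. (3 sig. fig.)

Since E < U the interior solution is evanescent with decay constant κ = √(2m(U − E))/ℏ = 3.176.
κw = 4.192, sinh(κw) = 33.07.
Matching ψ, ψ′ at both faces gives T = [1 + U² sinh²(κw) / (4E(U − E))]⁻¹ = 1/1638 = 0.000611.

T = 0.000611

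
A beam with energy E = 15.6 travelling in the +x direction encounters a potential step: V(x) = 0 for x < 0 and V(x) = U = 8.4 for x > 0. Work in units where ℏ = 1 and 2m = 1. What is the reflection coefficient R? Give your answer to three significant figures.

R = 0.0365

On each side the TISE gives plane waves with k = √(2m(E − V))/ℏ: k₁ = √(2·½·15.6) = 3.950, k₂ = √(2·½·7.2) = 2.683.
Matching ψ and ψ′ at x = 0 gives r = (k₁ − k₂)/(k₁ + k₂), so R = r² = 0.03645 and T = 1 − R = 0.9635.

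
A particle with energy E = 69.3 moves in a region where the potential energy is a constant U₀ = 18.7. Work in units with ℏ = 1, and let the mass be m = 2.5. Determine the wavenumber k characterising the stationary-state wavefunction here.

k = 15.9

With E > U₀ the solution is oscillatory, ψ ∝ e^{±ikx} with k = √(2m(E − U₀))/ℏ.
k = √(2 × 2.5 × 50.6) = 15.91.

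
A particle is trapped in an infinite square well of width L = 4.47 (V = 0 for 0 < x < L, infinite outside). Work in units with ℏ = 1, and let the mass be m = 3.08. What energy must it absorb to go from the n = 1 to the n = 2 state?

E_n = n²π²ℏ²/(2mL²), so ΔE = (2² − 1²) π²ℏ²/(2mL²).
ΔE = 3 × π² / (2 × 3.08 × 4.47²) = 0.2406.

ΔE = 0.241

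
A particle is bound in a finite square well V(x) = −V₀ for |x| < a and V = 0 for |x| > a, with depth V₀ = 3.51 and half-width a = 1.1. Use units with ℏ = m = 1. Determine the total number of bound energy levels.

Define the well-strength parameter z₀ = (a/ℏ)√(2mV₀) = 1.1 × √(2·1·3.51) = 2.914.
A new bound state (alternating even/odd) appears each time z₀ passes a multiple of π/2, so N = ⌊2z₀/π⌋ + 1 = ⌊1.855⌋ + 1 = 2.

N = 2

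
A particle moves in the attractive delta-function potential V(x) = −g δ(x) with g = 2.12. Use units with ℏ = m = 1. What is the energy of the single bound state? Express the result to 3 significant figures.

The bound state is ψ(x) = √κ e^{−κ|x|}. The derivative jump ψ'(0⁺) − ψ'(0⁻) = −(2mg/ℏ²)ψ(0) fixes κ = mg/ℏ² = 2.120.
Then E = −ℏ²κ²/(2m) = −mg²/(2ℏ²) = -2.247.

E = -2.25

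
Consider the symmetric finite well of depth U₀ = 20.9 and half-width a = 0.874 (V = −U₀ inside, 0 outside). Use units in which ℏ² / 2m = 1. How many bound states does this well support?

N = 3

The dimensionless depth is z₀ = a√(2mU₀)/ℏ = 0.874 × √(20.90) = 3.996.
A new bound state (alternating even/odd) appears each time z₀ passes a multiple of π/2, so N = ⌊2z₀/π⌋ + 1 = ⌊2.544⌋ + 1 = 3.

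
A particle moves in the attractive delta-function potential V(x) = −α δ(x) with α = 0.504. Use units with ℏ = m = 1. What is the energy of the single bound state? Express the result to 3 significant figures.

For x ≠ 0 the bound state is ψ ∝ e^{−κ|x|}; integrating the TISE across the delta gives the cusp condition 2κ = 2mα/ℏ², so κ = 0.5040.
Then E = −ℏ²κ²/(2m) = −mα²/(2ℏ²) = -0.1270.

E = -0.127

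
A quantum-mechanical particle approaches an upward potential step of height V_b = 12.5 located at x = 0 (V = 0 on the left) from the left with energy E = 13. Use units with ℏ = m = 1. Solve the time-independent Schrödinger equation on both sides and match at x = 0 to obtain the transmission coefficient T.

T = 0.548

On each side the TISE gives plane waves with k = √(2m(E − V))/ℏ: k₁ = √(2·1·13) = 5.099, k₂ = √(2·1·0.5) = 1.000.
Matching ψ and ψ′ at x = 0 gives r = (k₁ − k₂)/(k₁ + k₂), so R = r² = 0.4517 and T = 1 − R = 0.5483.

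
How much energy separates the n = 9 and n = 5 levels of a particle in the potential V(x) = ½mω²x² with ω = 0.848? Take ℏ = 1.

E_n = ℏω(n + ½), so ΔE = (9 − 5) ℏω = 4 × 0.848 = 3.392.

ΔE = 3.39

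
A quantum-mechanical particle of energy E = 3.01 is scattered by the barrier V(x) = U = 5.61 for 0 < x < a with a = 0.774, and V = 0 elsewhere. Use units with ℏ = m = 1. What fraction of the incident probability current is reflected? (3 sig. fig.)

E < U: inside the barrier ψ ∝ e^{±κx} with κ = √(2m(U − E))/ℏ = 2.280.
κa = 1.765, sinh(κa) = 2.835.
The exact tunnelling result is T⁻¹ = 1 + U² sinh²(κa) / [4E(U − E)] = 9.081, so T = 0.110.
R = 1 − T = 0.890.

R = 0.890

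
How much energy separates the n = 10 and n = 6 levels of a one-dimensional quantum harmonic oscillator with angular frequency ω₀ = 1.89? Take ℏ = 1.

ΔE = 7.56

E_n = ℏω₀(n + ½), so ΔE = (10 − 6) ℏω₀ = 4 × 1.89 = 7.560.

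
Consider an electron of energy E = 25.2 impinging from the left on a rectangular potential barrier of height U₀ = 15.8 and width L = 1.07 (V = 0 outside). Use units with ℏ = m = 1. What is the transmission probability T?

E > U₀: inside the barrier k₂ = √(2m(E − U₀))/ℏ = 4.336, k₂L = 4.639.
T = [1 + U₀² sin²(k₂L) / (4E(E − U₀))]⁻¹ = 1/1.262 = 0.792.

T = 0.792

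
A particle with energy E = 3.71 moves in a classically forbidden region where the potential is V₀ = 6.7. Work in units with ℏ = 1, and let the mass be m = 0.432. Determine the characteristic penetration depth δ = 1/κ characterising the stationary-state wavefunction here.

Since E < V₀ the TISE in this region is ψ'' = κ²ψ with κ = √(2m(V₀ − E))/ℏ.
κ = √(2 × 0.432 × 2.99) = 1.607. The penetration depth is δ = 1/κ = 0.622.

δ = 0.622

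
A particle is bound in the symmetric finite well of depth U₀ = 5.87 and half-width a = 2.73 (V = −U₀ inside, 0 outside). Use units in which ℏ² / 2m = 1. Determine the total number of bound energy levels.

N = 5

The dimensionless depth is z₀ = a√(2mU₀)/ℏ = 2.73 × √(5.870) = 6.614.
A new bound state (alternating even/odd) appears each time z₀ passes a multiple of π/2, so N = ⌊2z₀/π⌋ + 1 = ⌊4.211⌋ + 1 = 5.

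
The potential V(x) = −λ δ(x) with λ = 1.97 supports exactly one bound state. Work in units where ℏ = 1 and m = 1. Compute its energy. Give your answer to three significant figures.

The bound state is ψ(x) = √κ e^{−κ|x|}. The derivative jump ψ'(0⁺) − ψ'(0⁻) = −(2mλ/ℏ²)ψ(0) fixes κ = mλ/ℏ² = 1.970.
Then E = −ℏ²κ²/(2m) = −mλ²/(2ℏ²) = -1.940.

E = -1.94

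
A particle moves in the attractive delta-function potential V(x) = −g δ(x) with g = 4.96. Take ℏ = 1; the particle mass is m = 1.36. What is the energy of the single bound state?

For x ≠ 0 the bound state is ψ ∝ e^{−κ|x|}; integrating the TISE across the delta gives the cusp condition 2κ = 2mg/ℏ², so κ = 6.746.
Then E = −ℏ²κ²/(2m) = −mg²/(2ℏ²) = -16.73.

E = -16.7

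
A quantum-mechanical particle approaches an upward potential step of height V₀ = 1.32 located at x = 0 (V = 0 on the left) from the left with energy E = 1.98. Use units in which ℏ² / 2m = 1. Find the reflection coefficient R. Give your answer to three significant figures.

The wavenumbers are k₁ = √(2mE)/ℏ = 1.407 on the left and k₂ = √(2m(E − V₀))/ℏ = 0.8124 on the right.
Matching ψ and ψ′ at x = 0 gives r = (k₁ − k₂)/(k₁ + k₂), so R = r² = 0.07180 and T = 1 − R = 0.9282.

R = 0.0718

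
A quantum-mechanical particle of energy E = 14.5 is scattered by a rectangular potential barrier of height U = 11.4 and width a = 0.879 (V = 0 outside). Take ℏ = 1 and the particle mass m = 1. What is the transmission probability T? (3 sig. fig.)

E > U: inside the barrier k₂ = √(2m(E − U))/ℏ = 2.490, k₂a = 2.189.
Matching at both interfaces gives T⁻¹ = 1 + U² sin²(k₂a) / [4E(E − U)] = 1.480, hence T = 0.676.

T = 0.676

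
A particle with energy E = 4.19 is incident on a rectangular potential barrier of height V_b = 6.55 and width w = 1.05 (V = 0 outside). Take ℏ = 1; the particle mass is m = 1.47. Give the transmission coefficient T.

E < V_b: inside the barrier ψ ∝ e^{±κx} with κ = √(2m(V_b − E))/ℏ = 2.634.
κw = 2.766, sinh(κw) = 7.914.
Matching ψ, ψ′ at both faces gives T = [1 + V_b² sinh²(κw) / (4E(V_b − E))]⁻¹ = 1/68.94 = 0.0145.

T = 0.0145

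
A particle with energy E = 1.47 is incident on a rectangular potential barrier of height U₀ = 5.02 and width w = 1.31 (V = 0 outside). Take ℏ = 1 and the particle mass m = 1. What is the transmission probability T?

T = 0.00307

Since E < U₀ the interior solution is evanescent with decay constant κ = √(2m(U₀ − E))/ℏ = 2.665.
κw = 3.491, sinh(κw) = 16.39.
Matching ψ, ψ′ at both faces gives T = [1 + U₀² sinh²(κw) / (4E(U₀ − E))]⁻¹ = 1/325.2 = 0.00307.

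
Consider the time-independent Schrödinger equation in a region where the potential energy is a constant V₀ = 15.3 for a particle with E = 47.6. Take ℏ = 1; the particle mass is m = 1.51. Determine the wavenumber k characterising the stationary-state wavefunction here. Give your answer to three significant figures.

With E > V₀ the solution is oscillatory, ψ ∝ e^{±ikx} with k = √(2m(E − V₀))/ℏ.
k = √(2 × 1.51 × 32.3) = 9.877.

k = 9.88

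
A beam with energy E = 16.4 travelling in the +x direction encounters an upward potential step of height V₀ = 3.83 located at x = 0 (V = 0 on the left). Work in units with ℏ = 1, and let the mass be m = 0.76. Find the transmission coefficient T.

On each side the TISE gives plane waves with k = √(2m(E − V))/ℏ: k₁ = √(2·0.76·16.4) = 4.993, k₂ = √(2·0.76·12.57) = 4.371.
Matching ψ and ψ′ at x = 0 gives r = (k₁ − k₂)/(k₁ + k₂), so R = r² = 0.004408 and T = 1 − R = 0.9956.

T = 0.996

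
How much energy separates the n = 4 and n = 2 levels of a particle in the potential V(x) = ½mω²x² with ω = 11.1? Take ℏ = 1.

ΔE = 22.2

E_n = ℏω(n + ½), so ΔE = (4 − 2) ℏω = 2 × 11.1 = 22.20.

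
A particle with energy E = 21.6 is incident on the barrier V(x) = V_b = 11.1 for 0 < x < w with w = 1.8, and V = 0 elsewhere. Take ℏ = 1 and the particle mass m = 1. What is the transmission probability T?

T = 0.896

E > V_b: inside the barrier k₂ = √(2m(E − V_b))/ℏ = 4.583, k₂w = 8.249.
T = [1 + V_b² sin²(k₂w) / (4E(E − V_b))]⁻¹ = 1/1.116 = 0.896.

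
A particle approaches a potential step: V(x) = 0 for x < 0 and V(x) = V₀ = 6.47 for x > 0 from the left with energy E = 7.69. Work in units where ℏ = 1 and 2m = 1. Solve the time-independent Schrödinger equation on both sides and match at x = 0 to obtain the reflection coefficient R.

The wavenumbers are k₁ = √(2mE)/ℏ = 2.773 on the left and k₂ = √(2m(E − V₀))/ℏ = 1.105 on the right.
Matching ψ and ψ′ at x = 0 gives r = (k₁ − k₂)/(k₁ + k₂), so R = r² = 0.1852 and T = 1 − R = 0.8148.

R = 0.185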